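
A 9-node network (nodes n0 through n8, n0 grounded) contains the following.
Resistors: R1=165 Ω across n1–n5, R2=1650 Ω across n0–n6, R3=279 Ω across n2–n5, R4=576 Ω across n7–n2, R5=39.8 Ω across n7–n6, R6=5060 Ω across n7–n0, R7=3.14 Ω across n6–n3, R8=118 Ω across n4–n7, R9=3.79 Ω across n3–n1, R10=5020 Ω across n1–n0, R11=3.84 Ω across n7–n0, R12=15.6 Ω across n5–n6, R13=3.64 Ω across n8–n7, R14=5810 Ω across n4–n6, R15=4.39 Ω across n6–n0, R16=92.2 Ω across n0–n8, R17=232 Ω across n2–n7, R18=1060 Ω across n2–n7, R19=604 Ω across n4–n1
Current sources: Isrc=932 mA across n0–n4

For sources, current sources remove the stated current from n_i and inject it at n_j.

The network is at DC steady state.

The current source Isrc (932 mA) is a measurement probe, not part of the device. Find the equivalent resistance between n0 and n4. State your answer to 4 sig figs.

R_eq = 99.76 Ω

Element admittances at DC:
  Y(R1) = 0.006061 S between n1,n5
  Y(R2) = 0.0006061 S between n0,n6
  Y(R3) = 0.003584 S between n2,n5
  Y(R4) = 0.001736 S between n7,n2
  Y(R5) = 0.02513 S between n7,n6
  Y(R6) = 0.0001976 S between n7,n0
  Y(R7) = 0.3185 S between n6,n3
  Y(R8) = 0.008475 S between n4,n7
  Y(R9) = 0.2639 S between n3,n1
  Y(R10) = 0.0001992 S between n1,n0
  Y(R11) = 0.2604 S between n7,n0
  Y(R12) = 0.06410 S between n5,n6
  Y(R13) = 0.2747 S between n8,n7
  Y(R14) = 0.0001721 S between n4,n6
  Y(R15) = 0.2278 S between n6,n0
  Y(R16) = 0.01085 S between n0,n8
  Y(R17) = 0.004310 S between n2,n7
  Y(R18) = 0.0009434 S between n2,n7
  Y(R19) = 0.001656 S between n4,n1
  Isrc: injects 0.932 A into n4 (from n0)
Assemble and solve the 8×8 MNA system:
  V(n1)=1.938  V(n2)=2.116  V(n3)=1.389  V(n4)=92.97  V(n5)=1.073  V(n6)=0.9329  V(n7)=2.651  V(n8)=2.550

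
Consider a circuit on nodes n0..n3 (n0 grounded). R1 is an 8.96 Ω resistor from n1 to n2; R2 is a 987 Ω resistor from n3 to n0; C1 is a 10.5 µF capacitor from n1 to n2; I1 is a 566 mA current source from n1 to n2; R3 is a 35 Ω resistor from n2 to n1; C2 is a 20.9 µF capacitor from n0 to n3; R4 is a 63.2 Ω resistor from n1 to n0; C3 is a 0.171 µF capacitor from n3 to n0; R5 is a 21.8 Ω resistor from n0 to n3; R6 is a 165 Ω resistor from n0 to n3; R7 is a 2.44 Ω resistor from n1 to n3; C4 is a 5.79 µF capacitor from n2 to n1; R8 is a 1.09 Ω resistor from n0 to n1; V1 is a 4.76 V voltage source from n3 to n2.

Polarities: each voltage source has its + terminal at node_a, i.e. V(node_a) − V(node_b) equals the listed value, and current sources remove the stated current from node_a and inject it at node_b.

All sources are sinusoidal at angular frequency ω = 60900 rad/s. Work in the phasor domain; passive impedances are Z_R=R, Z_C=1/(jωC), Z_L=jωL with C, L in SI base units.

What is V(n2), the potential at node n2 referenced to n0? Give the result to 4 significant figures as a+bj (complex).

Apply KCL at each of the 3 non-ground nodes and solve the resulting linear system.
Node n1: branches {R1, C1, I1, R3, R4, R7, C4, R8} → V_1 = -1.068-1.828j
Node n2: branches {R1, C1, I1, R3, C4, V1} → V_2 = -3.401-0.7206j
Node n3: branches {R2, C2, C3, R5, R6, R7, V1} → V_3 = 1.359-0.7206j
Source currents: i(V1)=-1.991-2.159j

-3.401-0.7206j V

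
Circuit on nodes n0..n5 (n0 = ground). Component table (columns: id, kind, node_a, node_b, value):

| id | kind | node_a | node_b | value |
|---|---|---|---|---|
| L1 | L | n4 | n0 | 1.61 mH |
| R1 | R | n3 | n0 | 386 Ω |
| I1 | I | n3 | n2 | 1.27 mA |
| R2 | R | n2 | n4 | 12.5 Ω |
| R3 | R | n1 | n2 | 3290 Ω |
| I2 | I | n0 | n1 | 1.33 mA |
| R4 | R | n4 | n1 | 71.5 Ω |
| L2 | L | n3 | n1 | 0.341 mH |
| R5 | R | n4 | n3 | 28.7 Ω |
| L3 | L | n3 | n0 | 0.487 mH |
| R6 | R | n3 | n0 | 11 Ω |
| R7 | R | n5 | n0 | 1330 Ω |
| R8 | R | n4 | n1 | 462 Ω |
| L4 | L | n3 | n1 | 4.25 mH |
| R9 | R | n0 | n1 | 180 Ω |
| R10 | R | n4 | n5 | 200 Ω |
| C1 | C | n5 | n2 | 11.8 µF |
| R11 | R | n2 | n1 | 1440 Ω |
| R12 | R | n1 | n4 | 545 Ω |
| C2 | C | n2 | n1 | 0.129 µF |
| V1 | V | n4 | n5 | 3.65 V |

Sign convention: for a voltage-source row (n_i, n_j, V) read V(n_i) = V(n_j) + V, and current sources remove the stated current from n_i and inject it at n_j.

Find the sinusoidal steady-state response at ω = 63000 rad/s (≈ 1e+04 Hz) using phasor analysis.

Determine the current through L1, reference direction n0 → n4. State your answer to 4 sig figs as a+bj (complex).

-0.005295+0.001625j A

MNA unknowns: 5 node voltages V₁..V_5 plus 1 source current (V1)
L1: Y=0.000-0.009859j on G[4,0]
R1: Y=0.002591+0.000j on G[3,0]
I1: z[3]−=0.00127, z[2]+=0.00127
R2: Y=0.08000+0.000j on G[2,4]
R3: Y=0.0003040+0.000j on G[1,2]
I2: z[0]−=0.00133, z[1]+=0.00133
R4: Y=0.01399+0.000j on G[4,1]
L2: Y=0.000-0.04655j on G[3,1]
R5: Y=0.03484+0.000j on G[4,3]
L3: Y=0.000-0.03259j on G[3,0]
R6: Y=0.09091+0.000j on G[3,0]
R7: Y=0.0007519+0.000j on G[5,0]
R8: Y=0.002165+0.000j on G[4,1]
L4: Y=0.000-0.003735j on G[3,1]
R9: Y=0.005556+0.000j on G[0,1]
R10: Y=0.005000+0.000j on G[4,5]
C1: Y=0.000+0.7434j on G[5,2]
R11: Y=0.0006944+0.000j on G[2,1]
R12: Y=0.001835+0.000j on G[1,4]
C2: Y=0.000+0.008127j on G[2,1]
V1: row V4−V5=3.65, i_V1 at 4,5
solve → V1=0.2877-0.1614j, V2=-3.403+0.1431j, V3=-0.03510+0.01041j, V4=0.1648+0.5370j, V5=-3.485+0.5370j
aux → i_V1=-0.3137-0.06080j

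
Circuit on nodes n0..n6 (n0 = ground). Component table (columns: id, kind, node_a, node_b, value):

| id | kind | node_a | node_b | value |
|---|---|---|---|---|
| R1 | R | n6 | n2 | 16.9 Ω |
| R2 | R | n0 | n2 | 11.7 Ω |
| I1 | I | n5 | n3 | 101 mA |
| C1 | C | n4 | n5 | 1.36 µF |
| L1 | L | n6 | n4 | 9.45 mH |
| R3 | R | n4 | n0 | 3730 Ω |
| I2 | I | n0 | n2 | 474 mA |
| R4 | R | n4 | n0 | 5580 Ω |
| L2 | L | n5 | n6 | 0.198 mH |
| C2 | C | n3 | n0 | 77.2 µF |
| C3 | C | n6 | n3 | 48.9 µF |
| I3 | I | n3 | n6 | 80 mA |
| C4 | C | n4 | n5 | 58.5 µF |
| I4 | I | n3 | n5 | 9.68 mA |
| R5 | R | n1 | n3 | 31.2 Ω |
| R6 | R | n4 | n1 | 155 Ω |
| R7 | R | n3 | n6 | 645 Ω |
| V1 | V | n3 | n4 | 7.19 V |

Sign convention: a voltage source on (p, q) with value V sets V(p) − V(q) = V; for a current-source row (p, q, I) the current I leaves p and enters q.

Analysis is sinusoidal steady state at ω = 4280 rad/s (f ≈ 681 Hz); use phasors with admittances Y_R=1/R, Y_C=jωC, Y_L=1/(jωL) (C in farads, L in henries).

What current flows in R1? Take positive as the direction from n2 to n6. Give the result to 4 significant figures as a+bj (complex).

0.3326+0.05619j A

Element admittances at ω=4280 rad/s:
  Y(R1) = 0.05917+0.000j S between n6,n2
  Y(R2) = 0.08547+0.000j S between n0,n2
  I1: injects 0.101 A into n3 (from n5)
  Y(C1) = 0.000+0.005821j S between n4,n5
  Y(L1) = 0.000-0.02472j S between n6,n4
  Y(R3) = 0.0002681+0.000j S between n4,n0
  I2: injects 0.474 A into n2 (from n0)
  Y(R4) = 0.0001792+0.000j S between n4,n0
  Y(L2) = 0.000-1.180j S between n5,n6
  Y(C2) = 0.000+0.3304j S between n3,n0
  Y(C3) = 0.000+0.2093j S between n6,n3
  I3: injects 0.08 A into n6 (from n3)
  Y(C4) = 0.000+0.2504j S between n4,n5
  I4: injects 0.00968 A into n5 (from n3)
  Y(R5) = 0.03205+0.000j S between n1,n3
  Y(R6) = 0.006452+0.000j S between n4,n1
  Y(R7) = 0.001550+0.000j S between n3,n6
  V1: constraint V(n3)−V(n4) = 7.19
Assemble and solve the 7×7 MNA system:
  V(n1)=-1.033-1.016j  V(n2)=1.654-0.6574j  V(n3)=0.1714-1.016j  V(n4)=-7.019-1.016j  V(n5)=-3.121-1.870j  V(n6)=-3.967-1.607j
  i(V1)=-0.2458-0.9237j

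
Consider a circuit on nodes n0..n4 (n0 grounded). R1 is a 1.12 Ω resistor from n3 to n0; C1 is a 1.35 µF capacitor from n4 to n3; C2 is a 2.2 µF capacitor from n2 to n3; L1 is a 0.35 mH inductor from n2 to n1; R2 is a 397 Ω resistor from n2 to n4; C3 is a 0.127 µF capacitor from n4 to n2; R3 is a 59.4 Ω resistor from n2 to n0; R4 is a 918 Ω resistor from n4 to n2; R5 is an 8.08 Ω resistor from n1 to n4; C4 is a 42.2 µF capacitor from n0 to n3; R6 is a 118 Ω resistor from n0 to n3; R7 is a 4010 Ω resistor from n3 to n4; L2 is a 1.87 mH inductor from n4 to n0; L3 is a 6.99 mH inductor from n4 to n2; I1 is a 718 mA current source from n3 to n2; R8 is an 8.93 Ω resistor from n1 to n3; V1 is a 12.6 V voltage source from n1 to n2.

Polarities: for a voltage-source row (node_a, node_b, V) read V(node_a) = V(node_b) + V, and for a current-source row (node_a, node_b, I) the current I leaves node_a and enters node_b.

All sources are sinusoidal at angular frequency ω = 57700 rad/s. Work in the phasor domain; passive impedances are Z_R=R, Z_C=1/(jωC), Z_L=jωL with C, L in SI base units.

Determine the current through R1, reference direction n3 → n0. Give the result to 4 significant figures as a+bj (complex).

Apply KCL at each of the 4 non-ground nodes and solve the resulting linear system.
Node n1: branches {L1, R5, R8, V1} → V_1 = 7.717+1.579j
Node n2: branches {C2, L1, R2, C3, R3, R4, L3, I1, V1} → V_2 = -4.883+1.579j
Node n3: branches {R1, C1, C2, C4, R6, R7, I1, R8} → V_3 = 0.02440-0.03274j
Node n4: branches {C1, R2, C3, R4, R5, R7, L2, L3} → V_4 = 6.095-2.104j
Source currents: i(V1)=-1.062-0.01235j

0.02178-0.02923j A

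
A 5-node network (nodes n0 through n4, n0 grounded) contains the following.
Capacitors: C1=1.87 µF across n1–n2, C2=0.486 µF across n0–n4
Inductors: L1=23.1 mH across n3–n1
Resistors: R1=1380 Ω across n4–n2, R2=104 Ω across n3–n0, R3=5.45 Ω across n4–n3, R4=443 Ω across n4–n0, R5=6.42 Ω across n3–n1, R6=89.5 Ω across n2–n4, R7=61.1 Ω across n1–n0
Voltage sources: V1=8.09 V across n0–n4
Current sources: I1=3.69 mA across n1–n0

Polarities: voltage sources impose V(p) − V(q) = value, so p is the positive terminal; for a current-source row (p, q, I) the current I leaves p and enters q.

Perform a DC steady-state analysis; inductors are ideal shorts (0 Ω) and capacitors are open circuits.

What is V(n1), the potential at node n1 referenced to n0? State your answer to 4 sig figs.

MNA unknowns: 4 node voltages V₁..V_4 plus 2 source currents (L1, V1)
C1: Y=0.000 on G[1,2]
L1: row V3−V1=0, i_L1 at 3,1
R1: Y=0.0007246 on G[4,2]
R2: Y=0.009615 on G[3,0]
R3: Y=0.1835 on G[4,3]
R4: Y=0.002257 on G[4,0]
C2: Y=0.000 on G[0,4]
R5: Y=0.1558 on G[3,1]
R6: Y=0.01117 on G[2,4]
R7: Y=0.01637 on G[1,0]
V1: row V0−V4=8.09, i_V1 at 0,4
I1: z[1]−=0.00369, z[0]+=0.00369
solve → V1=-7.104, V2=-8.090, V3=-7.104, V4=-8.090
aux → i_L1=-0.1126, i_V1=-0.1992

-7.104 V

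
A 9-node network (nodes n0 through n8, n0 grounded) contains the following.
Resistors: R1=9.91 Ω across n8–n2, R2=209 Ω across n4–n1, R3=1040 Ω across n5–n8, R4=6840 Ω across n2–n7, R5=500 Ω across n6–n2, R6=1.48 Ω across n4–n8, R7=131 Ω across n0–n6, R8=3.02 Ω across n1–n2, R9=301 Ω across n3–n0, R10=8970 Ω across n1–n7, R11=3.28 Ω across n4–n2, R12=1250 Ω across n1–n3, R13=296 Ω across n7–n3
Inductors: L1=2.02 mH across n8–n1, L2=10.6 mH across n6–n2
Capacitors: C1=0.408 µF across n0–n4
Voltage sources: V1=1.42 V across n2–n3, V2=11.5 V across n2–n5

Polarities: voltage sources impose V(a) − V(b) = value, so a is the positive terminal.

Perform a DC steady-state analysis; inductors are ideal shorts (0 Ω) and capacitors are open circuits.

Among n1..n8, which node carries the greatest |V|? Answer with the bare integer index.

5

Element admittances at DC:
  Y(R1) = 0.1009 S between n8,n2
  Y(R2) = 0.004785 S between n4,n1
  Y(R3) = 0.0009615 S between n5,n8
  Y(R4) = 0.0001462 S between n2,n7
  Y(R5) = 0.002000 S between n6,n2
  Y(R6) = 0.6757 S between n4,n8
  Y(R7) = 0.007634 S between n0,n6
  Y(R8) = 0.3311 S between n1,n2
  Y(R9) = 0.003322 S between n3,n0
  Y(R10) = 0.0001115 S between n1,n7
  Y(R11) = 0.3049 S between n4,n2
  L1: short n8↔n1 (DC inductor)
  Y(R12) = 0.0008000 S between n1,n3
  L2: short n6↔n2 (DC inductor)
  Y(C1) = 0.000 S between n0,n4
  Y(R13) = 0.003378 S between n7,n3
  V1: constraint V(n2)−V(n3) = 1.42
  V2: constraint V(n2)−V(n5) = 11.5
Assemble and solve the 12×12 MNA system:
  V(n1)=0.4115  V(n2)=0.4306  V(n3)=-0.9894  V(n4)=0.4174  V(n5)=-11.07  V(n6)=0.4306  V(n7)=-0.8894  V(n8)=0.4115
  i(L1)=-0.005104  i(L2)=-0.003287  i(V1)=-0.004746  i(V2)=-0.01104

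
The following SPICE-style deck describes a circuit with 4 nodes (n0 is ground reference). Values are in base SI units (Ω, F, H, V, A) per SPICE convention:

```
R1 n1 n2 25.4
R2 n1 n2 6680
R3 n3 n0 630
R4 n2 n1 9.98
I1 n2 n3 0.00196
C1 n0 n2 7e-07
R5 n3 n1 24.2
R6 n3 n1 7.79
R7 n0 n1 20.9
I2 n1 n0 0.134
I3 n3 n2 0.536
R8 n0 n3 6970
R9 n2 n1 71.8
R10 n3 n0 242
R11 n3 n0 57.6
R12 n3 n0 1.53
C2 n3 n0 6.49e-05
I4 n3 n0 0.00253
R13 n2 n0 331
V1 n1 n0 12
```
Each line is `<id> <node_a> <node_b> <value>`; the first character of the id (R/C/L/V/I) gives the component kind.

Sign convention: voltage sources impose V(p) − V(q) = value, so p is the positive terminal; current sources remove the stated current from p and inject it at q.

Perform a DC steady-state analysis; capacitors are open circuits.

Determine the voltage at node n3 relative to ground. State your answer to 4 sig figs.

1.772 V

Element admittances at DC:
  Y(R1) = 0.03937 S between n1,n2
  Y(R2) = 0.0001497 S between n1,n2
  Y(R3) = 0.001587 S between n3,n0
  Y(R4) = 0.1002 S between n2,n1
  I1: injects 0.00196 A into n3 (from n2)
  Y(C1) = 0.000 S between n0,n2
  Y(R5) = 0.04132 S between n3,n1
  Y(R6) = 0.1284 S between n3,n1
  Y(R7) = 0.04785 S between n0,n1
  I2: injects 0.134 A into n0 (from n1)
  I3: injects 0.536 A into n2 (from n3)
  Y(R8) = 0.0001435 S between n0,n3
  Y(R9) = 0.01393 S between n2,n1
  Y(R10) = 0.004132 S between n3,n0
  Y(R11) = 0.01736 S between n3,n0
  Y(R12) = 0.6536 S between n3,n0
  Y(C2) = 0.000 S between n3,n0
  I4: injects 0.00253 A into n0 (from n3)
  Y(R13) = 0.003021 S between n2,n0
  V1: constraint V(n1)−V(n0) = 12
Assemble and solve the 4×4 MNA system:
  V(n1)=12.00  V(n2)=15.18  V(n3)=1.772
  i(V1)=-1.956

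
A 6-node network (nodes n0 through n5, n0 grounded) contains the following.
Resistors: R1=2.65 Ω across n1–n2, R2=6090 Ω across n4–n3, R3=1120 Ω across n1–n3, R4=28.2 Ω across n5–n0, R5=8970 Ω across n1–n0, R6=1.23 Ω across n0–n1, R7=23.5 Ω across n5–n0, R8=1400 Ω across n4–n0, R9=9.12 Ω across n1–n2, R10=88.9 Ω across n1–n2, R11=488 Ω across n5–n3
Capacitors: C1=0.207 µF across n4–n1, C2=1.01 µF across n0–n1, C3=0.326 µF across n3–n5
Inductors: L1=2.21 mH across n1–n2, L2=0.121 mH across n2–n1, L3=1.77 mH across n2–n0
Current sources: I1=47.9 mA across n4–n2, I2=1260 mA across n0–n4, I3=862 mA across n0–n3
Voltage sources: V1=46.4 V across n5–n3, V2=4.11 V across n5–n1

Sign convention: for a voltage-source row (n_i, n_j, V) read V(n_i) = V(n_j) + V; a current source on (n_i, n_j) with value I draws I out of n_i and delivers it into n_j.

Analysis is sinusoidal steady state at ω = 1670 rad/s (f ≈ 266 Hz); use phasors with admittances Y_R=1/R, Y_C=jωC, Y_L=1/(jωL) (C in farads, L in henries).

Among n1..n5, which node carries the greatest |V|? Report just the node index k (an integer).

Element admittances at ω=1670 rad/s:
  Y(R1) = 0.3774+0.000j S between n1,n2
  Y(R2) = 0.0001642+0.000j S between n4,n3
  Y(C1) = 0.000+0.0003457j S between n4,n1
  Y(R3) = 0.0008929+0.000j S between n1,n3
  Y(R4) = 0.03546+0.000j S between n5,n0
  Y(R5) = 0.0001115+0.000j S between n1,n0
  Y(L1) = 0.000-0.2710j S between n1,n2
  I1: injects 0.0479 A into n2 (from n4)
  Y(R6) = 0.8130+0.000j S between n0,n1
  Y(R7) = 0.04255+0.000j S between n5,n0
  Y(C2) = 0.000+0.001687j S between n0,n1
  I2: injects 1.26 A into n4 (from n0)
  Y(C3) = 0.000+0.0005444j S between n3,n5
  Y(R8) = 0.0007143+0.000j S between n4,n0
  Y(R9) = 0.1096+0.000j S between n1,n2
  Y(R10) = 0.01125+0.000j S between n1,n2
  Y(L2) = 0.000-4.949j S between n2,n1
  Y(R11) = 0.002049+0.000j S between n5,n3
  Y(L3) = 0.000-0.3383j S between n2,n0
  I3: injects 0.862 A into n3 (from n0)
  V1: constraint V(n5)−V(n3) = 46.4
  V2: constraint V(n5)−V(n1) = 4.11
Assemble and solve the 7×7 MNA system:
  V(n1)=0.8276+0.6669j  V(n2)=0.7748+0.6397j  V(n3)=-41.46+0.6669j  V(n4)=1188-467.0j  V(n5)=4.938+0.6669j
  i(V1)=-1.197+0.05153j  i(V2)=0.7164-0.1288j

4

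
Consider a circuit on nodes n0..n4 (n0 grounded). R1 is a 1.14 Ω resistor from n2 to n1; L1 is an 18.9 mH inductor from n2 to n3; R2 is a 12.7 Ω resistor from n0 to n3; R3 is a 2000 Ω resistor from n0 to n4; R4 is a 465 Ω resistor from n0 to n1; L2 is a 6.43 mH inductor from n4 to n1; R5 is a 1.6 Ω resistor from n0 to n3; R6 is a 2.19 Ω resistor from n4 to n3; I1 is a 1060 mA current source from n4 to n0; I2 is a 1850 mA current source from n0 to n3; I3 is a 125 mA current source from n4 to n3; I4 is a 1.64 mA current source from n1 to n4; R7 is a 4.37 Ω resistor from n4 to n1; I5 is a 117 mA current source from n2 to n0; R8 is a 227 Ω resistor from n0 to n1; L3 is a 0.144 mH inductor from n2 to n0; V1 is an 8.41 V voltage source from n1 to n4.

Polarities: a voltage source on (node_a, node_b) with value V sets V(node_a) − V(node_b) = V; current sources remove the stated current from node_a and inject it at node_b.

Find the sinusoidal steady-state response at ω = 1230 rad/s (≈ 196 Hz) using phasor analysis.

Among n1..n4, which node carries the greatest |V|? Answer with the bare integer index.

Element admittances at ω=1230 rad/s:
  Y(R1) = 0.8772+0.000j S between n2,n1
  Y(L1) = 0.000-0.04302j S between n2,n3
  Y(R2) = 0.07874+0.000j S between n0,n3
  Y(R3) = 0.0005000+0.000j S between n0,n4
  Y(R4) = 0.002151+0.000j S between n0,n1
  Y(L2) = 0.000-0.1264j S between n4,n1
  Y(R5) = 0.6250+0.000j S between n0,n3
  Y(R6) = 0.4566+0.000j S between n4,n3
  I1: injects 1.06 A into n0 (from n4)
  I2: injects 1.85 A into n3 (from n0)
  I3: injects 0.125 A into n3 (from n4)
  I4: injects 0.00164 A into n4 (from n1)
  Y(R7) = 0.2288+0.000j S between n4,n1
  I5: injects 0.117 A into n0 (from n2)
  Y(R8) = 0.004405+0.000j S between n0,n1
  Y(L3) = 0.000-5.646j S between n2,n0
  V1: constraint V(n1)−V(n4) = 8.41
Assemble and solve the 5×5 MNA system:
  V(n1)=1.664+0.1642j  V(n2)=0.003874+0.2356j  V(n3)=-0.9449+0.02944j  V(n4)=-6.746+0.1642j
  i(V1)=-3.393+1.125j

4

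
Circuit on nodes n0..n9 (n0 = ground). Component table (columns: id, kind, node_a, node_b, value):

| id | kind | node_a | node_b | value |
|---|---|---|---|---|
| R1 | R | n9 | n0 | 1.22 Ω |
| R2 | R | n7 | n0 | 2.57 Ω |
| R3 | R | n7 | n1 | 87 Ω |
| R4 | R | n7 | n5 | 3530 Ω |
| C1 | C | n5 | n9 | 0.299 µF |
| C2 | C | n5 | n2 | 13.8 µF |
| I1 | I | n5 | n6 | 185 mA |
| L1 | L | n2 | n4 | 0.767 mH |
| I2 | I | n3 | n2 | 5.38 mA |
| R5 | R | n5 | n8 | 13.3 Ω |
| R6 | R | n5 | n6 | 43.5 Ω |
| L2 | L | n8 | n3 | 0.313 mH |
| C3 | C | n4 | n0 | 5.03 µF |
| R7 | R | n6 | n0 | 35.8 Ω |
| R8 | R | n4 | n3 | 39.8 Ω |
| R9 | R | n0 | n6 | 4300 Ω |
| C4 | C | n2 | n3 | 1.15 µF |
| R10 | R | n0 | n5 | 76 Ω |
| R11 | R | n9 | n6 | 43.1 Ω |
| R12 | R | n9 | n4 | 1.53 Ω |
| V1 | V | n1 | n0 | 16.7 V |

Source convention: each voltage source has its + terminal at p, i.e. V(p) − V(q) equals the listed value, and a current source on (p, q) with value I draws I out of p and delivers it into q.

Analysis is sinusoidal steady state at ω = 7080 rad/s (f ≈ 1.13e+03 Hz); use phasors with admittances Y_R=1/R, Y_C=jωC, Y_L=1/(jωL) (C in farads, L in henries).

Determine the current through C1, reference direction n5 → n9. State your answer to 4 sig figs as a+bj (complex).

MNA unknowns: 9 node voltages V₁..V_9 plus 1 source current (V1)
R1: Y=0.8197+0.000j on G[9,0]
R2: Y=0.3891+0.000j on G[7,0]
R3: Y=0.01149+0.000j on G[7,1]
R4: Y=0.0002833+0.000j on G[7,5]
C1: Y=0.000+0.002117j on G[5,9]
C2: Y=0.000+0.09770j on G[5,2]
I1: z[5]−=0.185, z[6]+=0.185
L1: Y=0.000-0.1841j on G[2,4]
I2: z[3]−=0.00538, z[2]+=0.00538
R5: Y=0.07519+0.000j on G[5,8]
R6: Y=0.02299+0.000j on G[5,6]
L2: Y=0.000-0.4513j on G[8,3]
C3: Y=0.000+0.03561j on G[4,0]
R7: Y=0.02793+0.000j on G[6,0]
R8: Y=0.02513+0.000j on G[4,3]
R9: Y=0.0002326+0.000j on G[0,6]
C4: Y=0.000+0.008142j on G[2,3]
R10: Y=0.01316+0.000j on G[0,5]
R11: Y=0.02320+0.000j on G[9,6]
R12: Y=0.6536+0.000j on G[9,4]
V1: row V1−V0=16.7, i_V1 at 1,0
solve → V1=16.70+0.000j, V2=-0.1193-0.6396j, V3=-0.2873+0.4021j, V4=-0.2542-0.01108j, V5=-0.3596+0.5133j, V6=2.353+0.1578j, V7=0.4786+0.0003627j, V8=-0.3073+0.3934j, V9=-0.07528-0.002793j
aux → i_V1=-0.1865+4.169e-06j

-0.001092-0.0006019j A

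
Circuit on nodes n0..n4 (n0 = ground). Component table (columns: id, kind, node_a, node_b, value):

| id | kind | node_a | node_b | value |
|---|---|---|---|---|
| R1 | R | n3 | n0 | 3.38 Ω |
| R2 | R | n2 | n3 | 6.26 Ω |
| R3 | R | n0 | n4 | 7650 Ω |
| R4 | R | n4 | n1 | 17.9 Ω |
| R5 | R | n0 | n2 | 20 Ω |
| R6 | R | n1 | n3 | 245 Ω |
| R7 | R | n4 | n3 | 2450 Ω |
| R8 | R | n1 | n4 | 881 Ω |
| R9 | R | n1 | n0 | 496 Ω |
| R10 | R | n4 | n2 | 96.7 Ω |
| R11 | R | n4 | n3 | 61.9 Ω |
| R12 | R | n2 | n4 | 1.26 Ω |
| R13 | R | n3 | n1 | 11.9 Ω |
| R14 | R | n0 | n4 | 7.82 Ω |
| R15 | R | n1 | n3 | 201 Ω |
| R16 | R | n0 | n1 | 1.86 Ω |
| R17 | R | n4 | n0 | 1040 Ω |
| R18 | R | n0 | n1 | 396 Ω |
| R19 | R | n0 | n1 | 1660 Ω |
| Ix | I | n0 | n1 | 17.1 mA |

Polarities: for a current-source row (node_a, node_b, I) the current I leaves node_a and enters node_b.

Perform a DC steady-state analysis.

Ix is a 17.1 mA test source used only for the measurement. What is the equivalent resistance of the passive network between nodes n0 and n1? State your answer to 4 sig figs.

MNA unknowns: 4 node voltages V₁..V_4
R1: Y=0.2959 on G[3,0]
R2: Y=0.1597 on G[2,3]
R3: Y=0.0001307 on G[0,4]
R4: Y=0.05587 on G[4,1]
R5: Y=0.05000 on G[0,2]
R6: Y=0.004082 on G[1,3]
R7: Y=0.0004082 on G[4,3]
R8: Y=0.001135 on G[1,4]
R9: Y=0.002016 on G[1,0]
R10: Y=0.01034 on G[4,2]
R11: Y=0.01616 on G[4,3]
R12: Y=0.7937 on G[2,4]
R13: Y=0.08403 on G[3,1]
R14: Y=0.1279 on G[0,4]
R15: Y=0.004975 on G[1,3]
R16: Y=0.5376 on G[0,1]
R17: Y=0.0009615 on G[4,0]
R18: Y=0.002525 on G[0,1]
R19: Y=0.0006024 on G[0,1]
Ix: z[0]−=0.0171, z[1]+=0.0171
solve → V1=0.02604, V2=0.006075, V3=0.006194, V4=0.006429

R_eq = 1.523 Ω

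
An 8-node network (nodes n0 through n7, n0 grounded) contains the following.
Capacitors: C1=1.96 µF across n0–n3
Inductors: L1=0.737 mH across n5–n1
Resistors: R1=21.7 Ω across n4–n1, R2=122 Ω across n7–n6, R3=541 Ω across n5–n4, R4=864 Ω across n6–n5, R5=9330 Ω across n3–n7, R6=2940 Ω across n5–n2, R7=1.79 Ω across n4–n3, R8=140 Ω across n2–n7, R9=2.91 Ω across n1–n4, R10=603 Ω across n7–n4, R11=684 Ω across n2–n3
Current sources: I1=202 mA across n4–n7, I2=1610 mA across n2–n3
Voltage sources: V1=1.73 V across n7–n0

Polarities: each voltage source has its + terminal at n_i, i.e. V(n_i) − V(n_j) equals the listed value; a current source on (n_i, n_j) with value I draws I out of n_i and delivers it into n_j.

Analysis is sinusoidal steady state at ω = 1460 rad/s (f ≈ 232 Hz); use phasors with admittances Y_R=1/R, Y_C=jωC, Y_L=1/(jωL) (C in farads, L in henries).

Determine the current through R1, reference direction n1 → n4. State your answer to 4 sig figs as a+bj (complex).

Element admittances at ω=1460 rad/s:
  Y(C1) = 0.000+0.002862j S between n0,n3
  Y(L1) = 0.000-0.9294j S between n5,n1
  Y(R1) = 0.04608+0.000j S between n4,n1
  Y(R2) = 0.008197+0.000j S between n7,n6
  Y(R3) = 0.001848+0.000j S between n5,n4
  Y(R4) = 0.001157+0.000j S between n6,n5
  I1: injects 0.202 A into n7 (from n4)
  Y(R5) = 0.0001072+0.000j S between n3,n7
  Y(R6) = 0.0003401+0.000j S between n5,n2
  Y(R7) = 0.5587+0.000j S between n4,n3
  Y(R8) = 0.007143+0.000j S between n2,n7
  Y(R9) = 0.3436+0.000j S between n1,n4
  I2: injects 1.61 A into n3 (from n2)
  Y(R10) = 0.001658+0.000j S between n7,n4
  Y(R11) = 0.001462+0.000j S between n2,n3
  V1: constraint V(n7)−V(n0) = 1.73
Assemble and solve the 8×8 MNA system:
  V(n1)=175.6-120.0j  V(n2)=-142.9-24.36j  V(n3)=177.7-121.0j  V(n4)=176.3-120.4j  V(n5)=175.5-120.3j  V(n6)=23.23-14.89j  V(n7)=1.730+0.000j
  i(V1)=-0.3463-0.5086j

-0.03344+0.01827j A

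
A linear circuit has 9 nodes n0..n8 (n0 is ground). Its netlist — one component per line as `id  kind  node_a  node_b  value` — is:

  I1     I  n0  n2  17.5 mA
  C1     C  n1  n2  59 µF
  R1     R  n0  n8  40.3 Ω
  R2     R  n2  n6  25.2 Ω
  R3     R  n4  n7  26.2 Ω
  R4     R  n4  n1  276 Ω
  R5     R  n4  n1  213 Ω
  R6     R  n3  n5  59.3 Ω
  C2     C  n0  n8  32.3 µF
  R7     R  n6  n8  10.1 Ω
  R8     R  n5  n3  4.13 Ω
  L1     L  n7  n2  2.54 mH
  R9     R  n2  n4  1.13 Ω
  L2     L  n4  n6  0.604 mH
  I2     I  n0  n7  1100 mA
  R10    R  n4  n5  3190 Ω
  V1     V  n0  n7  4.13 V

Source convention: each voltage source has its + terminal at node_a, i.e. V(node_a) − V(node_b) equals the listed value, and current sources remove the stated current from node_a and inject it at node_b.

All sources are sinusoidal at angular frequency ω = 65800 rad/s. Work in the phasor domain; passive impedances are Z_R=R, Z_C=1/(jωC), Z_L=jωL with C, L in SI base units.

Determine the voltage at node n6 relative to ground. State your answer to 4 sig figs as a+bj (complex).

Apply KCL at each of the 8 non-ground nodes and solve the resulting linear system.
Node n1: branches {C1, R4, R5} → V_1 = -1.934-0.1475j
Node n2: branches {I1, C1, R2, L1, R9} → V_2 = -1.934-0.1477j
Node n3: branches {R6, R8} → V_3 = -2.013-0.1792j
Node n4: branches {R3, R4, R5, R9, L2, R10} → V_4 = -2.013-0.1792j
Node n5: branches {R6, R8, R10} → V_5 = -2.013-0.1792j
Node n6: branches {R2, R7, L2} → V_6 = -0.6214+0.2313j
Node n7: branches {R3, L1, I2, V1} → V_7 = -4.130+0.000j
Node n8: branches {R1, C2, R7} → V_8 = 0.009056+0.02947j
Source currents: i(V1)=-1.180+0.01998j

-0.6214+0.2313j V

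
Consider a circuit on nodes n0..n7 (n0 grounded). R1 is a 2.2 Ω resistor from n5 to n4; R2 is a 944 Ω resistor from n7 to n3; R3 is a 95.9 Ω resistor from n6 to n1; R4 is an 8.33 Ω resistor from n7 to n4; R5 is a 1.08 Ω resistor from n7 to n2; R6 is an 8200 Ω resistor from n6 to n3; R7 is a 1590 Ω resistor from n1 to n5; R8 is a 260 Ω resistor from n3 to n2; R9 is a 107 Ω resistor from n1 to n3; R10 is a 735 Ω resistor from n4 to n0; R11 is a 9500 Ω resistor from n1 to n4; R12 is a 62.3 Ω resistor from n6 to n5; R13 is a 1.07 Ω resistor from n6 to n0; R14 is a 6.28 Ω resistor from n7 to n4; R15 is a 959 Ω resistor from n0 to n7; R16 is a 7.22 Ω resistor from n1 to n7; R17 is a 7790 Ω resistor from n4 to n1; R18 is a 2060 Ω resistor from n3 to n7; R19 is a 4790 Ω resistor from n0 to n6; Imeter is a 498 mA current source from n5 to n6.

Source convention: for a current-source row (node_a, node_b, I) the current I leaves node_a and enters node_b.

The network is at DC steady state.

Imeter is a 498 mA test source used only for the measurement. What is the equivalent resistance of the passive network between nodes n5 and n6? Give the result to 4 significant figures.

R_eq = 36.26 Ω

Element admittances at DC:
  Y(R1) = 0.4545 S between n5,n4
  Y(R2) = 0.001059 S between n7,n3
  Y(R3) = 0.01043 S between n6,n1
  Y(R4) = 0.1200 S between n7,n4
  Y(R5) = 0.9259 S between n7,n2
  Y(R6) = 0.0001220 S between n6,n3
  Y(R7) = 0.0006289 S between n1,n5
  Y(R8) = 0.003846 S between n3,n2
  Y(R9) = 0.009346 S between n1,n3
  Y(R10) = 0.001361 S between n4,n0
  Y(R11) = 0.0001053 S between n1,n4
  Y(R12) = 0.01605 S between n6,n5
  Y(R13) = 0.9346 S between n6,n0
  Y(R14) = 0.1592 S between n7,n4
  Y(R15) = 0.001043 S between n0,n7
  Y(R16) = 0.1385 S between n1,n7
  Y(R17) = 0.0001284 S between n4,n1
  Y(R18) = 0.0004854 S between n3,n7
  Y(R19) = 0.0002088 S between n0,n6
  Imeter: injects 0.498 A into n6 (from n5)
Assemble and solve the 7×7 MNA system:
  V(n1)=-15.75  V(n2)=-16.90  V(n3)=-16.04  V(n4)=-17.56  V(n5)=-18.01  V(n6)=0.04441  V(n7)=-16.90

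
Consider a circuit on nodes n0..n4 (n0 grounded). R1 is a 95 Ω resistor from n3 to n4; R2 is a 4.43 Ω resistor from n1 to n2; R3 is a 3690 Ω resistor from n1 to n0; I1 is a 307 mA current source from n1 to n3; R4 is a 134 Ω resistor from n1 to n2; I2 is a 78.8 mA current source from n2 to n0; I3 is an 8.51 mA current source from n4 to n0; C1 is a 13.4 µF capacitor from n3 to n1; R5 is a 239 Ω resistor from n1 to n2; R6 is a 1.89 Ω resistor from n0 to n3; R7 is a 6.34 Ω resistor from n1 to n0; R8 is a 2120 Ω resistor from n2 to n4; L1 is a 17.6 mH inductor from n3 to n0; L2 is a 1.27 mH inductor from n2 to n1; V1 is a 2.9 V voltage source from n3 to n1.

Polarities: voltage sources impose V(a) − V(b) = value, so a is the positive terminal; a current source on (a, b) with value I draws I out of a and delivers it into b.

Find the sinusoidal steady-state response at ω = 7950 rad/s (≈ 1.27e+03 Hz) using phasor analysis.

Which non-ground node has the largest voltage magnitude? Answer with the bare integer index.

Element admittances at ω=7950 rad/s:
  Y(R1) = 0.01053+0.000j S between n3,n4
  Y(R2) = 0.2257+0.000j S between n1,n2
  Y(R3) = 0.0002710+0.000j S between n1,n0
  I1: injects 0.307 A into n3 (from n1)
  Y(R4) = 0.007463+0.000j S between n1,n2
  I2: injects 0.0788 A into n0 (from n2)
  I3: injects 0.00851 A into n0 (from n4)
  Y(C1) = 0.000+0.1065j S between n3,n1
  Y(R5) = 0.004184+0.000j S between n1,n2
  Y(R6) = 0.5291+0.000j S between n0,n3
  Y(R7) = 0.1577+0.000j S between n1,n0
  Y(R8) = 0.0004717+0.000j S between n2,n4
  Y(L1) = 0.000-0.007147j S between n3,n0
  Y(L2) = 0.000-0.09904j S between n2,n1
  V1: constraint V(n3)−V(n1) = 2.9
Assemble and solve the 5×5 MNA system:
  V(n1)=-2.360+0.005614j  V(n2)=-2.639-0.1106j  V(n3)=0.5397+0.005614j  V(n4)=-0.3704+0.0006313j
  i(V1)=0.01181-0.3081j

2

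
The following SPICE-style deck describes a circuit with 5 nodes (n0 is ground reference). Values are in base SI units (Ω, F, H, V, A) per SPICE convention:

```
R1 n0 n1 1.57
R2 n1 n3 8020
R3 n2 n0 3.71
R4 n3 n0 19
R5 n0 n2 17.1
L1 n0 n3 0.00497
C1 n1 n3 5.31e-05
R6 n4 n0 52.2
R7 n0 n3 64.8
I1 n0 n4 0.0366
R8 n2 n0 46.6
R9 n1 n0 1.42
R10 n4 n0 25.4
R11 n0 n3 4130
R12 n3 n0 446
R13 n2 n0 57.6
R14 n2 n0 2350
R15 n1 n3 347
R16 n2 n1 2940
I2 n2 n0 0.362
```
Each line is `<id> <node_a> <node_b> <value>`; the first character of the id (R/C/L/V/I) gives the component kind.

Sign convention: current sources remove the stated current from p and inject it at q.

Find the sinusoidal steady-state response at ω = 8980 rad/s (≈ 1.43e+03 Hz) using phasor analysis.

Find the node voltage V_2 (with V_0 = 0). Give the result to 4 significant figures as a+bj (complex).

Element admittances at ω=8980 rad/s:
  Y(R1) = 0.6369+0.000j S between n0,n1
  Y(R2) = 0.0001247+0.000j S between n1,n3
  Y(R3) = 0.2695+0.000j S between n2,n0
  Y(R4) = 0.05263+0.000j S between n3,n0
  Y(R5) = 0.05848+0.000j S between n0,n2
  Y(L1) = 0.000-0.02241j S between n0,n3
  Y(C1) = 0.000+0.4768j S between n1,n3
  Y(R6) = 0.01916+0.000j S between n4,n0
  Y(R7) = 0.01543+0.000j S between n0,n3
  I1: injects 0.0366 A into n4 (from n0)
  Y(R8) = 0.02146+0.000j S between n2,n0
  Y(R9) = 0.7042+0.000j S between n1,n0
  Y(R10) = 0.03937+0.000j S between n4,n0
  Y(R11) = 0.0002421+0.000j S between n0,n3
  Y(R12) = 0.002242+0.000j S between n3,n0
  Y(R13) = 0.01736+0.000j S between n2,n0
  Y(R14) = 0.0004255+0.000j S between n2,n0
  Y(R15) = 0.002882+0.000j S between n1,n3
  Y(R16) = 0.0003401+0.000j S between n2,n1
  I2: injects 0.362 A into n0 (from n2)
Assemble and solve the 4×4 MNA system:
  V(n1)=-0.0002363-1.953e-06j  V(n2)=-0.9847-1.807e-09j  V(n3)=-0.0002416-3.959e-05j  V(n4)=0.6254+0.000j

-0.9847-1.807e-09j V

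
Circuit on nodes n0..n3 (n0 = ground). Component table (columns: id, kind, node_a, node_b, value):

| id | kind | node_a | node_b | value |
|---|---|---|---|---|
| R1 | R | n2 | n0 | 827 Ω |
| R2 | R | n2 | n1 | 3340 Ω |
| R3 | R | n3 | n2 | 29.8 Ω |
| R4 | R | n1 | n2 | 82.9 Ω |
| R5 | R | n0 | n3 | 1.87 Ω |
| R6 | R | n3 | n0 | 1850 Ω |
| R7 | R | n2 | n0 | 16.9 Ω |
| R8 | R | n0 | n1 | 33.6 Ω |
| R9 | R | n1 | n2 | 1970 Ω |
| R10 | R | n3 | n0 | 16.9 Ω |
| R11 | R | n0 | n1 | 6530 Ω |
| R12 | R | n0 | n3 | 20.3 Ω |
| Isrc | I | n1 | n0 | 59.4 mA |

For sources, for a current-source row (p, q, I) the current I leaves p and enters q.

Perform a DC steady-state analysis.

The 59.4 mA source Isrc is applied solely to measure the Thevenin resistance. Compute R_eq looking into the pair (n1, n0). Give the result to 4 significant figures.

MNA unknowns: 3 node voltages V₁..V_3
R1: Y=0.001209 on G[2,0]
R2: Y=0.0002994 on G[2,1]
R3: Y=0.03356 on G[3,2]
R4: Y=0.01206 on G[1,2]
R5: Y=0.5348 on G[0,3]
R6: Y=0.0005405 on G[3,0]
R7: Y=0.05917 on G[2,0]
R8: Y=0.02976 on G[0,1]
R9: Y=0.0005076 on G[1,2]
R10: Y=0.05917 on G[3,0]
R11: Y=0.0001531 on G[0,1]
R12: Y=0.04926 on G[0,3]
Isrc: z[1]−=0.0594, z[0]+=0.0594
solve → V1=-1.441, V2=-0.1764, V3=-0.008741

R_eq = 24.27 Ω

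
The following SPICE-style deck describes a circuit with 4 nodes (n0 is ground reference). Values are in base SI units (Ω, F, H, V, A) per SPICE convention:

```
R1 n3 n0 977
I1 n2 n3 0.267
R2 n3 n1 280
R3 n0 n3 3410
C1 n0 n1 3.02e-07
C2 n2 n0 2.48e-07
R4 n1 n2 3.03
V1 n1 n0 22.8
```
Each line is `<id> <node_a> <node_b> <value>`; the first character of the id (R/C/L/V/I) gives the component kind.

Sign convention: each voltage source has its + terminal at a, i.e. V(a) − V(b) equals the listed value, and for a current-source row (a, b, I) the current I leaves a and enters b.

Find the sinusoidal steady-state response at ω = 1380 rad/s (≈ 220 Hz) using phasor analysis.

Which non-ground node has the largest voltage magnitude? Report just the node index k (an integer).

MNA unknowns: 3 node voltages V₁..V_3 plus 1 source current (V1)
R1: Y=0.001024+0.000j on G[3,0]
I1: z[2]−=0.267, z[3]+=0.267
R2: Y=0.003571+0.000j on G[3,1]
R3: Y=0.0002933+0.000j on G[0,3]
C1: Y=0.000+0.0004168j on G[0,1]
C2: Y=0.000+0.0003422j on G[2,0]
R4: Y=0.3300+0.000j on G[1,2]
V1: row V1−V0=22.8, i_V1 at 1,0
solve → V1=22.80+0.000j, V2=21.99-0.02280j, V3=71.28+0.000j
aux → i_V1=-0.09387-0.01703j

3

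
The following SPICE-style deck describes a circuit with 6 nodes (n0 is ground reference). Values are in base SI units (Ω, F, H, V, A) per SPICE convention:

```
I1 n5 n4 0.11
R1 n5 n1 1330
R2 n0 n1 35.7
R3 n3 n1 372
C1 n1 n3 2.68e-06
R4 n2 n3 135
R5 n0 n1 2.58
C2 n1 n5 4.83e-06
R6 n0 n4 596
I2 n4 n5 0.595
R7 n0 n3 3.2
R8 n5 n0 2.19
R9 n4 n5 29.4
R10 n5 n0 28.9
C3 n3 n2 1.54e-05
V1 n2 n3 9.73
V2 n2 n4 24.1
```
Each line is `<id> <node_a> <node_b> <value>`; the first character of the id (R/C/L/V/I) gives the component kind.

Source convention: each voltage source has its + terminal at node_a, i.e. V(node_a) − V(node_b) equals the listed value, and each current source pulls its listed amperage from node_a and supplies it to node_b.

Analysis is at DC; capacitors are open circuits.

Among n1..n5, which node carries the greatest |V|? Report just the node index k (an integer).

4

Apply KCL at each of the 5 non-ground nodes and solve the resulting linear system.
Node n1: branches {R1, R2, R3, C1, R5, C2} → V_1 = 0.0005049
Node n2: branches {R4, C3, V1, V2} → V_2 = 9.809
Node n3: branches {R3, C1, R4, R7, C3, V1} → V_3 = 0.07928
Node n4: branches {I1, R6, I2, R9, V2} → V_4 = -14.29
Node n5: branches {I1, R1, C2, I2, R8, R9, R10} → V_5 = -0.002050
Source currents: i(V1)=-0.04709, i(V2)=-0.02499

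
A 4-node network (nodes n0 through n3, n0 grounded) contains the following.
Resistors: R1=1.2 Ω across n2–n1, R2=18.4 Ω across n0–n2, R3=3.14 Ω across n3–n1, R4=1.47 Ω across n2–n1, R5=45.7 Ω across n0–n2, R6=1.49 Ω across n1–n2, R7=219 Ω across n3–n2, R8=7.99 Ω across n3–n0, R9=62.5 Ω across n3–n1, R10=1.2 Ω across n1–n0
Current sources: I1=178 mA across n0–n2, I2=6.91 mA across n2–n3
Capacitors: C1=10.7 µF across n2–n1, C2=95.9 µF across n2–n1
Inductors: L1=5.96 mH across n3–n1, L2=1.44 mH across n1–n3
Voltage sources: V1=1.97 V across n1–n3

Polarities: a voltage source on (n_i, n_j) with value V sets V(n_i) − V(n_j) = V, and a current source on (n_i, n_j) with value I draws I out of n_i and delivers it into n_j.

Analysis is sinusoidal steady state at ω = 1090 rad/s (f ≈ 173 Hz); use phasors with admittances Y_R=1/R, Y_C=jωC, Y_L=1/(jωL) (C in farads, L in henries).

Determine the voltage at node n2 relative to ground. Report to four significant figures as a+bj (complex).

0.4638-0.002750j V

MNA unknowns: 3 node voltages V₁..V_3 plus 1 source current (V1)
R1: Y=0.8333+0.000j on G[2,1]
R2: Y=0.05435+0.000j on G[0,2]
R3: Y=0.3185+0.000j on G[3,1]
I1: z[0]−=0.178, z[2]+=0.178
C1: Y=0.000+0.01166j on G[2,1]
L1: Y=0.000-0.1539j on G[3,1]
C2: Y=0.000+0.1045j on G[2,1]
R4: Y=0.6803+0.000j on G[2,1]
R5: Y=0.02188+0.000j on G[0,2]
R6: Y=0.6711+0.000j on G[1,2]
R7: Y=0.004566+0.000j on G[3,2]
L2: Y=0.000-0.6371j on G[1,3]
R8: Y=0.1252+0.000j on G[3,0]
I2: z[2]−=0.00691, z[3]+=0.00691
R9: Y=0.01600+0.000j on G[3,1]
R10: Y=0.8333+0.000j on G[1,0]
V1: row V1−V3=1.97, i_V1 at 1,3
solve → V1=0.4061+0.0002187j, V2=0.4638-0.002750j, V3=-1.564+0.0002187j
aux → i_V1=-0.8708+1.558j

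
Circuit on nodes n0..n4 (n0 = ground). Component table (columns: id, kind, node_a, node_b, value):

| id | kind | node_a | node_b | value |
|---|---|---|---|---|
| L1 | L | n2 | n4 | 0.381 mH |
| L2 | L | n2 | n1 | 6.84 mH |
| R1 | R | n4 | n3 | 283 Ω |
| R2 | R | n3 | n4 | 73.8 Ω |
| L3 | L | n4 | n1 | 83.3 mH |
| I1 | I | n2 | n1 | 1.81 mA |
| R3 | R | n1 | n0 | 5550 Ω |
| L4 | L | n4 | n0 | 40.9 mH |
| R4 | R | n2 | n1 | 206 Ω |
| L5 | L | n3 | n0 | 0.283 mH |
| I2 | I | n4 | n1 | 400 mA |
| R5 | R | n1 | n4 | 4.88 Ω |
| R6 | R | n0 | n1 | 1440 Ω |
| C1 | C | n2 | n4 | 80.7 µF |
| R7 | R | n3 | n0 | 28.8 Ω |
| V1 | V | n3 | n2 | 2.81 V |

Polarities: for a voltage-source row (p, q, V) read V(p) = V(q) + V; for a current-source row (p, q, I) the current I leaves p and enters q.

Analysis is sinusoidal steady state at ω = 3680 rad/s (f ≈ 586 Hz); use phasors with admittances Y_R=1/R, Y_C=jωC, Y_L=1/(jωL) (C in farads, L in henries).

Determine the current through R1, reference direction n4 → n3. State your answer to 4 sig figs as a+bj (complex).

-0.01032+0.0002309j A

Apply KCL at each of the 4 non-ground nodes and solve the resulting linear system.
Node n1: branches {L2, L3, I1, R3, R4, I2, R5, R6} → V_1 = -1.062+0.4177j
Node n2: branches {L1, L2, I1, R4, C1, V1} → V_2 = -2.790-0.0002224j
Node n3: branches {R1, R2, L5, R7, V1} → V_3 = 0.02044-0.0002224j
Node n4: branches {L1, R1, R2, L3, L4, I2, R5, C1} → V_4 = -2.900+0.06514j
Source currents: i(V1)=-0.05038+0.02075j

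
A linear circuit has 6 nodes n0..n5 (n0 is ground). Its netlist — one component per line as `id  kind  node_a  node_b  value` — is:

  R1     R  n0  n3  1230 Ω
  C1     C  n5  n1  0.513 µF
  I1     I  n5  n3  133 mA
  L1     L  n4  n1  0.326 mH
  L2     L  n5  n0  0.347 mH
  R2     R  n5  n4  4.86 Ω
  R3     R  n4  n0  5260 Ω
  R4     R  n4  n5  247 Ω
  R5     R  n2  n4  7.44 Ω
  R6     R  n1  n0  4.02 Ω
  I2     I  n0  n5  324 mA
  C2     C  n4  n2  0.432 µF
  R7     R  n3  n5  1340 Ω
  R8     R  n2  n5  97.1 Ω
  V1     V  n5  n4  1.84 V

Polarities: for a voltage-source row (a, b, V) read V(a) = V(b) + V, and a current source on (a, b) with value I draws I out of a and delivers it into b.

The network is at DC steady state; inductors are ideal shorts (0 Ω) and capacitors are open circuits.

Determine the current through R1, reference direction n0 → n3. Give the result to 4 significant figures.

-0.06935 A

Apply KCL at each of the 5 non-ground nodes and solve the resulting linear system.
Node n1: branches {C1, L1, R6} → V_1 = -1.840
Node n2: branches {R5, C2, R8} → V_2 = -1.709
Node n3: branches {R1, I1, R7} → V_3 = 85.30
Node n4: branches {L1, R2, R3, R4, R5, C2, V1} → V_4 = -1.840
Node n5: branches {C1, I1, L2, R2, R4, I2, R7, R8, V1} → V_5 = 0.000
Source currents: i(L1)=-0.4577, i(L2)=0.7127, i(V1)=-0.8617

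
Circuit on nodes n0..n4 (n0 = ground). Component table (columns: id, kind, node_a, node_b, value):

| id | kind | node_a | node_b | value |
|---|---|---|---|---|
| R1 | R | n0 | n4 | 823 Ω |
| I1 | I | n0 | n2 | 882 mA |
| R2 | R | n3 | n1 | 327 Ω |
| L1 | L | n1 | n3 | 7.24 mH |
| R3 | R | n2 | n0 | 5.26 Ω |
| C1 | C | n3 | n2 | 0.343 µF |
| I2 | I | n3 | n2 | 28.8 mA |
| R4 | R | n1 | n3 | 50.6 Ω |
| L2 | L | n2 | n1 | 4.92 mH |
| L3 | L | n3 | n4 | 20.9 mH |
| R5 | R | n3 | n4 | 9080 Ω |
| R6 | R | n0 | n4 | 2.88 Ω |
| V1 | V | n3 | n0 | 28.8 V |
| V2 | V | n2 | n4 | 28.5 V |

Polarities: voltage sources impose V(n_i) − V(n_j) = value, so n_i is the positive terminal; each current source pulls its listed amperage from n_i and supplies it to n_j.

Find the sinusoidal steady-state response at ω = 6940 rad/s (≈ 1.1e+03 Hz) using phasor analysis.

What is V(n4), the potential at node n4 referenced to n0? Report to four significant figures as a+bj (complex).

Apply KCL at each of the 4 non-ground nodes and solve the resulting linear system.
Node n1: branches {R2, L1, R4, L2} → V_1 = 24.47+1.614j
Node n2: branches {I1, R3, C1, I2, L2, V2} → V_2 = 20.27-0.6647j
Node n3: branches {R2, L1, C1, I2, R4, L3, R5, V1} → V_3 = 28.80+0.000j
Node n4: branches {R1, L3, R5, R6, V2} → V_4 = -8.233-0.6647j
Source currents: i(V1)=-0.1026+0.3580j, i(V2)=-2.877+0.02364j

-8.233-0.6647j V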